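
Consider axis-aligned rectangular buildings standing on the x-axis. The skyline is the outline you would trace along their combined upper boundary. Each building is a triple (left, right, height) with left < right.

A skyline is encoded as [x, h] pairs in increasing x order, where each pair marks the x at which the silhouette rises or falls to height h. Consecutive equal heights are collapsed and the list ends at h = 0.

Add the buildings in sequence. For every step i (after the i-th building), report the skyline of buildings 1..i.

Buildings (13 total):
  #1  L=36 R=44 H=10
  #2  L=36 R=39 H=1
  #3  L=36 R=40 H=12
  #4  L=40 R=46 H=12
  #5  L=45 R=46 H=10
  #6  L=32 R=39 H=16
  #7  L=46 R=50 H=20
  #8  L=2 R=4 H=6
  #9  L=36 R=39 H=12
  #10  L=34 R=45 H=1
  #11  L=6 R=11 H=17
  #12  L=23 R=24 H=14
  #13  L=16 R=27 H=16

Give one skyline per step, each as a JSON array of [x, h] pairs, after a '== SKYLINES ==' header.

== SKYLINES ==
[[36,10],[44,0]]
[[36,10],[44,0]]
[[36,12],[40,10],[44,0]]
[[36,12],[46,0]]
[[36,12],[46,0]]
[[32,16],[39,12],[46,0]]
[[32,16],[39,12],[46,20],[50,0]]
[[2,6],[4,0],[32,16],[39,12],[46,20],[50,0]]
[[2,6],[4,0],[32,16],[39,12],[46,20],[50,0]]
[[2,6],[4,0],[32,16],[39,12],[46,20],[50,0]]
[[2,6],[4,0],[6,17],[11,0],[32,16],[39,12],[46,20],[50,0]]
[[2,6],[4,0],[6,17],[11,0],[23,14],[24,0],[32,16],[39,12],[46,20],[50,0]]
[[2,6],[4,0],[6,17],[11,0],[16,16],[27,0],[32,16],[39,12],[46,20],[50,0]]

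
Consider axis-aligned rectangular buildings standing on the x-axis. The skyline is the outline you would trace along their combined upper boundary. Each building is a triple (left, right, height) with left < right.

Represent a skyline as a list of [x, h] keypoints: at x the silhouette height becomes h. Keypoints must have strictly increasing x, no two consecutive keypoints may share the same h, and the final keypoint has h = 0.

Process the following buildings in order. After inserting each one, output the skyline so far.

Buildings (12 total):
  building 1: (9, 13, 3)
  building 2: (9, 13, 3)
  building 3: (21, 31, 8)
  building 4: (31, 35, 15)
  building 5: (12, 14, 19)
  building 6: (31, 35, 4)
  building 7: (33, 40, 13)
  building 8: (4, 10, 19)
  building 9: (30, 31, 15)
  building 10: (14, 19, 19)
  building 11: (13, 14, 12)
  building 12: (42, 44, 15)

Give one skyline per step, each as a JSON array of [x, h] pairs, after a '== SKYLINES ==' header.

== SKYLINES ==
[[9,3],[13,0]]
[[9,3],[13,0]]
[[9,3],[13,0],[21,8],[31,0]]
[[9,3],[13,0],[21,8],[31,15],[35,0]]
[[9,3],[12,19],[14,0],[21,8],[31,15],[35,0]]
[[9,3],[12,19],[14,0],[21,8],[31,15],[35,0]]
[[9,3],[12,19],[14,0],[21,8],[31,15],[35,13],[40,0]]
[[4,19],[10,3],[12,19],[14,0],[21,8],[31,15],[35,13],[40,0]]
[[4,19],[10,3],[12,19],[14,0],[21,8],[30,15],[35,13],[40,0]]
[[4,19],[10,3],[12,19],[19,0],[21,8],[30,15],[35,13],[40,0]]
[[4,19],[10,3],[12,19],[19,0],[21,8],[30,15],[35,13],[40,0]]
[[4,19],[10,3],[12,19],[19,0],[21,8],[30,15],[35,13],[40,0],[42,15],[44,0]]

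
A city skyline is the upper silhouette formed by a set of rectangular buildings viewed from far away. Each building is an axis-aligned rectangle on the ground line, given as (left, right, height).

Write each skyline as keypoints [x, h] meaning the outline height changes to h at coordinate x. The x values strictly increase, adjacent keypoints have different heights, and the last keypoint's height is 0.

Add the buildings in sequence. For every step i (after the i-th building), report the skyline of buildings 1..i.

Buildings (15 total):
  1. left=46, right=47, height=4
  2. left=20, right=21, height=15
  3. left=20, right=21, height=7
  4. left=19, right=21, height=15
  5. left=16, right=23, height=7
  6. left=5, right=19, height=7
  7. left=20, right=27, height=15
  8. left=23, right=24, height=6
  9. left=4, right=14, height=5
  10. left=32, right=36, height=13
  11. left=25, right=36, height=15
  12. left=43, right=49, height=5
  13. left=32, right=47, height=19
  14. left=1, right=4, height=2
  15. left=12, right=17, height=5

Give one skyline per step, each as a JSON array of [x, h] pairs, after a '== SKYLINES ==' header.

== SKYLINES ==
[[46,4],[47,0]]
[[20,15],[21,0],[46,4],[47,0]]
[[20,15],[21,0],[46,4],[47,0]]
[[19,15],[21,0],[46,4],[47,0]]
[[16,7],[19,15],[21,7],[23,0],[46,4],[47,0]]
[[5,7],[19,15],[21,7],[23,0],[46,4],[47,0]]
[[5,7],[19,15],[27,0],[46,4],[47,0]]
[[5,7],[19,15],[27,0],[46,4],[47,0]]
[[4,5],[5,7],[19,15],[27,0],[46,4],[47,0]]
[[4,5],[5,7],[19,15],[27,0],[32,13],[36,0],[46,4],[47,0]]
[[4,5],[5,7],[19,15],[36,0],[46,4],[47,0]]
[[4,5],[5,7],[19,15],[36,0],[43,5],[49,0]]
[[4,5],[5,7],[19,15],[32,19],[47,5],[49,0]]
[[1,2],[4,5],[5,7],[19,15],[32,19],[47,5],[49,0]]
[[1,2],[4,5],[5,7],[19,15],[32,19],[47,5],[49,0]]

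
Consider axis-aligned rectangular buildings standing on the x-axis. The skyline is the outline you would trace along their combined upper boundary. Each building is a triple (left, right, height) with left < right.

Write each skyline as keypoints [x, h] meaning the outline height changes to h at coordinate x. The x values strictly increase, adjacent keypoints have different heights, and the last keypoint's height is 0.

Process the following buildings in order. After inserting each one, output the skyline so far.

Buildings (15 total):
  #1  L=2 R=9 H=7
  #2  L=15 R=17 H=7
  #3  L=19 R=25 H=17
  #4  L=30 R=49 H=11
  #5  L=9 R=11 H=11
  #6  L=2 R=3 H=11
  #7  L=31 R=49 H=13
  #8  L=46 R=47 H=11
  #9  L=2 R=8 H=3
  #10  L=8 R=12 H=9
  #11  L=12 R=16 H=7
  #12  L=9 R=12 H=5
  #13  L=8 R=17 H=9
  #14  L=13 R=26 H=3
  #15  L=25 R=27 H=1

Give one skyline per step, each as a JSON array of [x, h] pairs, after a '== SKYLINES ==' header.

== SKYLINES ==
[[2,7],[9,0]]
[[2,7],[9,0],[15,7],[17,0]]
[[2,7],[9,0],[15,7],[17,0],[19,17],[25,0]]
[[2,7],[9,0],[15,7],[17,0],[19,17],[25,0],[30,11],[49,0]]
[[2,7],[9,11],[11,0],[15,7],[17,0],[19,17],[25,0],[30,11],[49,0]]
[[2,11],[3,7],[9,11],[11,0],[15,7],[17,0],[19,17],[25,0],[30,11],[49,0]]
[[2,11],[3,7],[9,11],[11,0],[15,7],[17,0],[19,17],[25,0],[30,11],[31,13],[49,0]]
[[2,11],[3,7],[9,11],[11,0],[15,7],[17,0],[19,17],[25,0],[30,11],[31,13],[49,0]]
[[2,11],[3,7],[9,11],[11,0],[15,7],[17,0],[19,17],[25,0],[30,11],[31,13],[49,0]]
[[2,11],[3,7],[8,9],[9,11],[11,9],[12,0],[15,7],[17,0],[19,17],[25,0],[30,11],[31,13],[49,0]]
[[2,11],[3,7],[8,9],[9,11],[11,9],[12,7],[17,0],[19,17],[25,0],[30,11],[31,13],[49,0]]
[[2,11],[3,7],[8,9],[9,11],[11,9],[12,7],[17,0],[19,17],[25,0],[30,11],[31,13],[49,0]]
[[2,11],[3,7],[8,9],[9,11],[11,9],[17,0],[19,17],[25,0],[30,11],[31,13],[49,0]]
[[2,11],[3,7],[8,9],[9,11],[11,9],[17,3],[19,17],[25,3],[26,0],[30,11],[31,13],[49,0]]
[[2,11],[3,7],[8,9],[9,11],[11,9],[17,3],[19,17],[25,3],[26,1],[27,0],[30,11],[31,13],[49,0]]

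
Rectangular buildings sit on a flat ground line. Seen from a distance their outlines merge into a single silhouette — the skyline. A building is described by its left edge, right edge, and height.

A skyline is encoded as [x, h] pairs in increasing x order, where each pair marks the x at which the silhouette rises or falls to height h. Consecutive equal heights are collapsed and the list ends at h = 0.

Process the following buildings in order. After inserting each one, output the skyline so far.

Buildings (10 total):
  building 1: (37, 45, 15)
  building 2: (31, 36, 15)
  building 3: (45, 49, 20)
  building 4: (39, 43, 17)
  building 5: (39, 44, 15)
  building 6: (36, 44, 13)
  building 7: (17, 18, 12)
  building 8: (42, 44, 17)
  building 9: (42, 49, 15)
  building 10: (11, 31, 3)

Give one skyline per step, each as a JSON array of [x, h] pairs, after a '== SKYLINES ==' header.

== SKYLINES ==
[[37,15],[45,0]]
[[31,15],[36,0],[37,15],[45,0]]
[[31,15],[36,0],[37,15],[45,20],[49,0]]
[[31,15],[36,0],[37,15],[39,17],[43,15],[45,20],[49,0]]
[[31,15],[36,0],[37,15],[39,17],[43,15],[45,20],[49,0]]
[[31,15],[36,13],[37,15],[39,17],[43,15],[45,20],[49,0]]
[[17,12],[18,0],[31,15],[36,13],[37,15],[39,17],[43,15],[45,20],[49,0]]
[[17,12],[18,0],[31,15],[36,13],[37,15],[39,17],[44,15],[45,20],[49,0]]
[[17,12],[18,0],[31,15],[36,13],[37,15],[39,17],[44,15],[45,20],[49,0]]
[[11,3],[17,12],[18,3],[31,15],[36,13],[37,15],[39,17],[44,15],[45,20],[49,0]]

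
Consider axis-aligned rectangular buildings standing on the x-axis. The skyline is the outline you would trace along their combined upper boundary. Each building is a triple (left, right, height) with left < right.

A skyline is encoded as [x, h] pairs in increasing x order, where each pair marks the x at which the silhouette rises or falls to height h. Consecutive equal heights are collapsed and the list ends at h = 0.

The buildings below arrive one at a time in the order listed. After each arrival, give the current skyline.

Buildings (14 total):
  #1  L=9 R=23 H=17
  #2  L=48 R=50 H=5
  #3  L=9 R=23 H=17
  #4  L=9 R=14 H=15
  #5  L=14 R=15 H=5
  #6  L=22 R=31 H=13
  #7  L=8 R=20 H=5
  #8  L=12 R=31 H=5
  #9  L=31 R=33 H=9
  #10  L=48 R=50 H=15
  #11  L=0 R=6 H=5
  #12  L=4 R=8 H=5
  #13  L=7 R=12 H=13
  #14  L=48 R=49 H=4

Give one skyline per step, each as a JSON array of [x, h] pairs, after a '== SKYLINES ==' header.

== SKYLINES ==
[[9,17],[23,0]]
[[9,17],[23,0],[48,5],[50,0]]
[[9,17],[23,0],[48,5],[50,0]]
[[9,17],[23,0],[48,5],[50,0]]
[[9,17],[23,0],[48,5],[50,0]]
[[9,17],[23,13],[31,0],[48,5],[50,0]]
[[8,5],[9,17],[23,13],[31,0],[48,5],[50,0]]
[[8,5],[9,17],[23,13],[31,0],[48,5],[50,0]]
[[8,5],[9,17],[23,13],[31,9],[33,0],[48,5],[50,0]]
[[8,5],[9,17],[23,13],[31,9],[33,0],[48,15],[50,0]]
[[0,5],[6,0],[8,5],[9,17],[23,13],[31,9],[33,0],[48,15],[50,0]]
[[0,5],[9,17],[23,13],[31,9],[33,0],[48,15],[50,0]]
[[0,5],[7,13],[9,17],[23,13],[31,9],[33,0],[48,15],[50,0]]
[[0,5],[7,13],[9,17],[23,13],[31,9],[33,0],[48,15],[50,0]]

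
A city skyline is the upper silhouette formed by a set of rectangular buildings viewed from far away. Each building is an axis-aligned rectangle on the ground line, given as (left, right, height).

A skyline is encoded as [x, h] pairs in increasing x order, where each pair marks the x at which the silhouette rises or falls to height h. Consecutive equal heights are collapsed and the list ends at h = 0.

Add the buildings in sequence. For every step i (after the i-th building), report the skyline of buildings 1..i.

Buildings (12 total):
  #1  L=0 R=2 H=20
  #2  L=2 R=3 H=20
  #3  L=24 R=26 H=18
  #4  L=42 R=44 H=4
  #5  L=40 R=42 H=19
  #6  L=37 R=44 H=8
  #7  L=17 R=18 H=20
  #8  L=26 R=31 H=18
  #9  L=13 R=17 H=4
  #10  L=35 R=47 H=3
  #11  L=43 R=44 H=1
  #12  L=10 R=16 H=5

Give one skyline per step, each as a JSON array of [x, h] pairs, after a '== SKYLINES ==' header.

== SKYLINES ==
[[0,20],[2,0]]
[[0,20],[3,0]]
[[0,20],[3,0],[24,18],[26,0]]
[[0,20],[3,0],[24,18],[26,0],[42,4],[44,0]]
[[0,20],[3,0],[24,18],[26,0],[40,19],[42,4],[44,0]]
[[0,20],[3,0],[24,18],[26,0],[37,8],[40,19],[42,8],[44,0]]
[[0,20],[3,0],[17,20],[18,0],[24,18],[26,0],[37,8],[40,19],[42,8],[44,0]]
[[0,20],[3,0],[17,20],[18,0],[24,18],[31,0],[37,8],[40,19],[42,8],[44,0]]
[[0,20],[3,0],[13,4],[17,20],[18,0],[24,18],[31,0],[37,8],[40,19],[42,8],[44,0]]
[[0,20],[3,0],[13,4],[17,20],[18,0],[24,18],[31,0],[35,3],[37,8],[40,19],[42,8],[44,3],[47,0]]
[[0,20],[3,0],[13,4],[17,20],[18,0],[24,18],[31,0],[35,3],[37,8],[40,19],[42,8],[44,3],[47,0]]
[[0,20],[3,0],[10,5],[16,4],[17,20],[18,0],[24,18],[31,0],[35,3],[37,8],[40,19],[42,8],[44,3],[47,0]]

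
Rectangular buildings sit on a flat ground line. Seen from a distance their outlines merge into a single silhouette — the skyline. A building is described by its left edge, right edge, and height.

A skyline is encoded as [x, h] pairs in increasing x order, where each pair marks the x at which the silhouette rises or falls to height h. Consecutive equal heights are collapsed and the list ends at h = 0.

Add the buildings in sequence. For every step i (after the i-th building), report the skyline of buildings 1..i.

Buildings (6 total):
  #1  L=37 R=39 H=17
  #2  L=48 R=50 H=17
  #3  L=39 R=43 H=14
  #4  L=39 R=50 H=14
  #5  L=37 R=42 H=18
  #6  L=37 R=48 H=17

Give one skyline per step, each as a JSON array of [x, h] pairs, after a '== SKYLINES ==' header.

== SKYLINES ==
[[37,17],[39,0]]
[[37,17],[39,0],[48,17],[50,0]]
[[37,17],[39,14],[43,0],[48,17],[50,0]]
[[37,17],[39,14],[48,17],[50,0]]
[[37,18],[42,14],[48,17],[50,0]]
[[37,18],[42,17],[50,0]]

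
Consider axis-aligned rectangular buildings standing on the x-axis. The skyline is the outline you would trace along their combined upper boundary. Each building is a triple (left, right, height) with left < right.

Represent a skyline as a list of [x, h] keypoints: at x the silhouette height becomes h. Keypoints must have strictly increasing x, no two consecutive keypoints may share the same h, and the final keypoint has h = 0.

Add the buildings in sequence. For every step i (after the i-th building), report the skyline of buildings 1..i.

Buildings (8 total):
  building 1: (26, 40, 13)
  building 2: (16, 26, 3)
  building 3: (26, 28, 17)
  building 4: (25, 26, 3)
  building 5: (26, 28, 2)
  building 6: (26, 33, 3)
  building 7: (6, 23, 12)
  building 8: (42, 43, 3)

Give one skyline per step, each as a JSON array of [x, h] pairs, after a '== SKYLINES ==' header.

== SKYLINES ==
[[26,13],[40,0]]
[[16,3],[26,13],[40,0]]
[[16,3],[26,17],[28,13],[40,0]]
[[16,3],[26,17],[28,13],[40,0]]
[[16,3],[26,17],[28,13],[40,0]]
[[16,3],[26,17],[28,13],[40,0]]
[[6,12],[23,3],[26,17],[28,13],[40,0]]
[[6,12],[23,3],[26,17],[28,13],[40,0],[42,3],[43,0]]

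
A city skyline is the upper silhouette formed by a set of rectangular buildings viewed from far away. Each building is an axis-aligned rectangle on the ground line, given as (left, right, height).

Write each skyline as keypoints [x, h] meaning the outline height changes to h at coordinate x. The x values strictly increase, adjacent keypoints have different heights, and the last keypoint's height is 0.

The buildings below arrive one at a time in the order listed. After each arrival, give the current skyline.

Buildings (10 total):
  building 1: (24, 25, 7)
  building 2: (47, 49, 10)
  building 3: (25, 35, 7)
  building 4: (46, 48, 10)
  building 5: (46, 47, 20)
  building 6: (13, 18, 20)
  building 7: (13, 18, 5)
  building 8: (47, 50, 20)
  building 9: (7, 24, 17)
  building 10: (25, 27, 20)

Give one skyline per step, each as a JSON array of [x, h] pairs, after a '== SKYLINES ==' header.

== SKYLINES ==
[[24,7],[25,0]]
[[24,7],[25,0],[47,10],[49,0]]
[[24,7],[35,0],[47,10],[49,0]]
[[24,7],[35,0],[46,10],[49,0]]
[[24,7],[35,0],[46,20],[47,10],[49,0]]
[[13,20],[18,0],[24,7],[35,0],[46,20],[47,10],[49,0]]
[[13,20],[18,0],[24,7],[35,0],[46,20],[47,10],[49,0]]
[[13,20],[18,0],[24,7],[35,0],[46,20],[50,0]]
[[7,17],[13,20],[18,17],[24,7],[35,0],[46,20],[50,0]]
[[7,17],[13,20],[18,17],[24,7],[25,20],[27,7],[35,0],[46,20],[50,0]]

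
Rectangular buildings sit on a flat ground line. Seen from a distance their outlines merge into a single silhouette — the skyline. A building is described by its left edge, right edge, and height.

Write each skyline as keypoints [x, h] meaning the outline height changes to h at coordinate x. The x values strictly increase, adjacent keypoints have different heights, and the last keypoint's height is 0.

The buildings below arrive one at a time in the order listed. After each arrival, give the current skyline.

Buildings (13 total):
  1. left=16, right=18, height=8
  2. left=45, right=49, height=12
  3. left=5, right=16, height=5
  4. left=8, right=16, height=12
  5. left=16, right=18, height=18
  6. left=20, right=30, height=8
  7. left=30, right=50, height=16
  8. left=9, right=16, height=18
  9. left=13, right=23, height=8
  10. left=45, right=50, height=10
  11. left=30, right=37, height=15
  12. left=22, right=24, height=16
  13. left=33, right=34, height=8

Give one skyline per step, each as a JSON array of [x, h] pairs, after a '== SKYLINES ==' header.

== SKYLINES ==
[[16,8],[18,0]]
[[16,8],[18,0],[45,12],[49,0]]
[[5,5],[16,8],[18,0],[45,12],[49,0]]
[[5,5],[8,12],[16,8],[18,0],[45,12],[49,0]]
[[5,5],[8,12],[16,18],[18,0],[45,12],[49,0]]
[[5,5],[8,12],[16,18],[18,0],[20,8],[30,0],[45,12],[49,0]]
[[5,5],[8,12],[16,18],[18,0],[20,8],[30,16],[50,0]]
[[5,5],[8,12],[9,18],[18,0],[20,8],[30,16],[50,0]]
[[5,5],[8,12],[9,18],[18,8],[30,16],[50,0]]
[[5,5],[8,12],[9,18],[18,8],[30,16],[50,0]]
[[5,5],[8,12],[9,18],[18,8],[30,16],[50,0]]
[[5,5],[8,12],[9,18],[18,8],[22,16],[24,8],[30,16],[50,0]]
[[5,5],[8,12],[9,18],[18,8],[22,16],[24,8],[30,16],[50,0]]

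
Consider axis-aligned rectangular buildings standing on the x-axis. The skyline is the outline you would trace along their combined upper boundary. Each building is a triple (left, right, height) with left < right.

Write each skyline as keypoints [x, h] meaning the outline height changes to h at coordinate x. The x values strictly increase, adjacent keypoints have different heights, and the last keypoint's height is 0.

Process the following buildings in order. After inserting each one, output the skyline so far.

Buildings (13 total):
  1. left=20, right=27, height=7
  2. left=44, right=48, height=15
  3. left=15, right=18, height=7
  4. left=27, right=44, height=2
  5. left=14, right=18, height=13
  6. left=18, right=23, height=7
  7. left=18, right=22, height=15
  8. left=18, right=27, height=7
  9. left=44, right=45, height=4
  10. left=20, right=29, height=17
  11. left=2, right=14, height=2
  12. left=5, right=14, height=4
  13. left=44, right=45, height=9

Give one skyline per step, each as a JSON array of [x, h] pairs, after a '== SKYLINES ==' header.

== SKYLINES ==
[[20,7],[27,0]]
[[20,7],[27,0],[44,15],[48,0]]
[[15,7],[18,0],[20,7],[27,0],[44,15],[48,0]]
[[15,7],[18,0],[20,7],[27,2],[44,15],[48,0]]
[[14,13],[18,0],[20,7],[27,2],[44,15],[48,0]]
[[14,13],[18,7],[27,2],[44,15],[48,0]]
[[14,13],[18,15],[22,7],[27,2],[44,15],[48,0]]
[[14,13],[18,15],[22,7],[27,2],[44,15],[48,0]]
[[14,13],[18,15],[22,7],[27,2],[44,15],[48,0]]
[[14,13],[18,15],[20,17],[29,2],[44,15],[48,0]]
[[2,2],[14,13],[18,15],[20,17],[29,2],[44,15],[48,0]]
[[2,2],[5,4],[14,13],[18,15],[20,17],[29,2],[44,15],[48,0]]
[[2,2],[5,4],[14,13],[18,15],[20,17],[29,2],[44,15],[48,0]]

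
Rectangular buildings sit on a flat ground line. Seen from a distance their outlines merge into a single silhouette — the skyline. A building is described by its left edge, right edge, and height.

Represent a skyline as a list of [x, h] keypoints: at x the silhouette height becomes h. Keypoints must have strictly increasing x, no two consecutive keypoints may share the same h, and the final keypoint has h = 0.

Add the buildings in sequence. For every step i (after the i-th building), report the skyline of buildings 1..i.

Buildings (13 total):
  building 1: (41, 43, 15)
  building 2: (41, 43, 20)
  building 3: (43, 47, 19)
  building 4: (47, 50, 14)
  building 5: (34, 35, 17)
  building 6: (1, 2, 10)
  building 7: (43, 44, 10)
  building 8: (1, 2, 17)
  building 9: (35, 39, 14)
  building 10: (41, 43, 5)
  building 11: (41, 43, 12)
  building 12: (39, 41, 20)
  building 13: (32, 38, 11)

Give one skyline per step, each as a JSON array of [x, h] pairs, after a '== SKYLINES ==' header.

== SKYLINES ==
[[41,15],[43,0]]
[[41,20],[43,0]]
[[41,20],[43,19],[47,0]]
[[41,20],[43,19],[47,14],[50,0]]
[[34,17],[35,0],[41,20],[43,19],[47,14],[50,0]]
[[1,10],[2,0],[34,17],[35,0],[41,20],[43,19],[47,14],[50,0]]
[[1,10],[2,0],[34,17],[35,0],[41,20],[43,19],[47,14],[50,0]]
[[1,17],[2,0],[34,17],[35,0],[41,20],[43,19],[47,14],[50,0]]
[[1,17],[2,0],[34,17],[35,14],[39,0],[41,20],[43,19],[47,14],[50,0]]
[[1,17],[2,0],[34,17],[35,14],[39,0],[41,20],[43,19],[47,14],[50,0]]
[[1,17],[2,0],[34,17],[35,14],[39,0],[41,20],[43,19],[47,14],[50,0]]
[[1,17],[2,0],[34,17],[35,14],[39,20],[43,19],[47,14],[50,0]]
[[1,17],[2,0],[32,11],[34,17],[35,14],[39,20],[43,19],[47,14],[50,0]]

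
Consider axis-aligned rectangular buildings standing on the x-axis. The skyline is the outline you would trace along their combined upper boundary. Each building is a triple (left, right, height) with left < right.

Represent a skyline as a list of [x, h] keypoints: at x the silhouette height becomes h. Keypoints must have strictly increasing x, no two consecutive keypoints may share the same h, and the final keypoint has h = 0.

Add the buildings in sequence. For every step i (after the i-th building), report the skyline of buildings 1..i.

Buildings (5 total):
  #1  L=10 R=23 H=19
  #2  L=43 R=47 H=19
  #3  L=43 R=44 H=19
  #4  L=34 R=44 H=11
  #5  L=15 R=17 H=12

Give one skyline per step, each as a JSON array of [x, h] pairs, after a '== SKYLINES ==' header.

== SKYLINES ==
[[10,19],[23,0]]
[[10,19],[23,0],[43,19],[47,0]]
[[10,19],[23,0],[43,19],[47,0]]
[[10,19],[23,0],[34,11],[43,19],[47,0]]
[[10,19],[23,0],[34,11],[43,19],[47,0]]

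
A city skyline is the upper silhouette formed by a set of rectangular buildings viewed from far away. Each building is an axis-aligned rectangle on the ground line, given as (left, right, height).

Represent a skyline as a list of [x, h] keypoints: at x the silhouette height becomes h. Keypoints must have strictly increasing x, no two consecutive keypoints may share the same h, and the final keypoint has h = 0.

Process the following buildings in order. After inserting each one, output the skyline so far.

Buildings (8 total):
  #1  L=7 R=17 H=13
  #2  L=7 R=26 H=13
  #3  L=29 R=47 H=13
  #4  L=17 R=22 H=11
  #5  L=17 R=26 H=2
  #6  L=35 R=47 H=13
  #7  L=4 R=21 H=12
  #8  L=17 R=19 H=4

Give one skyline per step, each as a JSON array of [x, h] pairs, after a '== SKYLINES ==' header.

== SKYLINES ==
[[7,13],[17,0]]
[[7,13],[26,0]]
[[7,13],[26,0],[29,13],[47,0]]
[[7,13],[26,0],[29,13],[47,0]]
[[7,13],[26,0],[29,13],[47,0]]
[[7,13],[26,0],[29,13],[47,0]]
[[4,12],[7,13],[26,0],[29,13],[47,0]]
[[4,12],[7,13],[26,0],[29,13],[47,0]]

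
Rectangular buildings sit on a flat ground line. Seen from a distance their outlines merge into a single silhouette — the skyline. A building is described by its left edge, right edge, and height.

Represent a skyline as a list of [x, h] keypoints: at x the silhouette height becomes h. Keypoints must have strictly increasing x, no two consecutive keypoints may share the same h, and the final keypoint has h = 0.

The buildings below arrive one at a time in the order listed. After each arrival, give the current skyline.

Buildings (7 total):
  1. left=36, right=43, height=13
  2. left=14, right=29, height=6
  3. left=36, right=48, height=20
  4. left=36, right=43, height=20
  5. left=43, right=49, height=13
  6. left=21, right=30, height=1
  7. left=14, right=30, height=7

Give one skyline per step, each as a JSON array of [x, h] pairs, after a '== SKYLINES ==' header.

== SKYLINES ==
[[36,13],[43,0]]
[[14,6],[29,0],[36,13],[43,0]]
[[14,6],[29,0],[36,20],[48,0]]
[[14,6],[29,0],[36,20],[48,0]]
[[14,6],[29,0],[36,20],[48,13],[49,0]]
[[14,6],[29,1],[30,0],[36,20],[48,13],[49,0]]
[[14,7],[30,0],[36,20],[48,13],[49,0]]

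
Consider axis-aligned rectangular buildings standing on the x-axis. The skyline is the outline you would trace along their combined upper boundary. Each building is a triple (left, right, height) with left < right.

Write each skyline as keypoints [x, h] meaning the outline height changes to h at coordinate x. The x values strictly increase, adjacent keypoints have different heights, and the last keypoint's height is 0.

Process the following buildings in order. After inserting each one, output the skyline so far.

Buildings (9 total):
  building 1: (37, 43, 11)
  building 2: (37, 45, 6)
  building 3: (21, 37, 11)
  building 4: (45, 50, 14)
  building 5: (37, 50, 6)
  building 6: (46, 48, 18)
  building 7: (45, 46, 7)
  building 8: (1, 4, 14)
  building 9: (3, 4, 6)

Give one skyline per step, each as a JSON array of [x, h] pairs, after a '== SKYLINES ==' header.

== SKYLINES ==
[[37,11],[43,0]]
[[37,11],[43,6],[45,0]]
[[21,11],[43,6],[45,0]]
[[21,11],[43,6],[45,14],[50,0]]
[[21,11],[43,6],[45,14],[50,0]]
[[21,11],[43,6],[45,14],[46,18],[48,14],[50,0]]
[[21,11],[43,6],[45,14],[46,18],[48,14],[50,0]]
[[1,14],[4,0],[21,11],[43,6],[45,14],[46,18],[48,14],[50,0]]
[[1,14],[4,0],[21,11],[43,6],[45,14],[46,18],[48,14],[50,0]]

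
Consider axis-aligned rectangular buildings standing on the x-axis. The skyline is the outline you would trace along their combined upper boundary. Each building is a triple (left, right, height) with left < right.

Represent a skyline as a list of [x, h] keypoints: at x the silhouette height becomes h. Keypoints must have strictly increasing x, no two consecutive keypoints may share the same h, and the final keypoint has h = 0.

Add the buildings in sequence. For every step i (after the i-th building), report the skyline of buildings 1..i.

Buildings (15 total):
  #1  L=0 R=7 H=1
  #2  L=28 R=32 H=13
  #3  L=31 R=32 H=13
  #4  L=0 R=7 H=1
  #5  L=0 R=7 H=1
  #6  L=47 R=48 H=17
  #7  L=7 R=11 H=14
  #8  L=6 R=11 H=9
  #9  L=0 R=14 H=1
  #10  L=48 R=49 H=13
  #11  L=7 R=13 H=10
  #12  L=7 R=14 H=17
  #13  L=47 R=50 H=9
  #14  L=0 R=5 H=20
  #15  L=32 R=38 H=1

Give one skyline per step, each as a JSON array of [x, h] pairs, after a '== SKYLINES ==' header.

== SKYLINES ==
[[0,1],[7,0]]
[[0,1],[7,0],[28,13],[32,0]]
[[0,1],[7,0],[28,13],[32,0]]
[[0,1],[7,0],[28,13],[32,0]]
[[0,1],[7,0],[28,13],[32,0]]
[[0,1],[7,0],[28,13],[32,0],[47,17],[48,0]]
[[0,1],[7,14],[11,0],[28,13],[32,0],[47,17],[48,0]]
[[0,1],[6,9],[7,14],[11,0],[28,13],[32,0],[47,17],[48,0]]
[[0,1],[6,9],[7,14],[11,1],[14,0],[28,13],[32,0],[47,17],[48,0]]
[[0,1],[6,9],[7,14],[11,1],[14,0],[28,13],[32,0],[47,17],[48,13],[49,0]]
[[0,1],[6,9],[7,14],[11,10],[13,1],[14,0],[28,13],[32,0],[47,17],[48,13],[49,0]]
[[0,1],[6,9],[7,17],[14,0],[28,13],[32,0],[47,17],[48,13],[49,0]]
[[0,1],[6,9],[7,17],[14,0],[28,13],[32,0],[47,17],[48,13],[49,9],[50,0]]
[[0,20],[5,1],[6,9],[7,17],[14,0],[28,13],[32,0],[47,17],[48,13],[49,9],[50,0]]
[[0,20],[5,1],[6,9],[7,17],[14,0],[28,13],[32,1],[38,0],[47,17],[48,13],[49,9],[50,0]]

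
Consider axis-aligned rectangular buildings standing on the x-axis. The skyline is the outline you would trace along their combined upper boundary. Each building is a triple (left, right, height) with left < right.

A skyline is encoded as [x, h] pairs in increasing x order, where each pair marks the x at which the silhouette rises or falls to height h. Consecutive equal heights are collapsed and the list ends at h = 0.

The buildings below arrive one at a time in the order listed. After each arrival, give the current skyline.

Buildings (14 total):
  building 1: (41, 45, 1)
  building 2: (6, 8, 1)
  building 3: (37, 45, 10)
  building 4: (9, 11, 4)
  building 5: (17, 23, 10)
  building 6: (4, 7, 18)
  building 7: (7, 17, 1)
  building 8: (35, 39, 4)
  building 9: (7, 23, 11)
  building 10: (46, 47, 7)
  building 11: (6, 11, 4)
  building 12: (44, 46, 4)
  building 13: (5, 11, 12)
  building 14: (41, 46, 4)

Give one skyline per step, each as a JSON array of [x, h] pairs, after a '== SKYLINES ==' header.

== SKYLINES ==
[[41,1],[45,0]]
[[6,1],[8,0],[41,1],[45,0]]
[[6,1],[8,0],[37,10],[45,0]]
[[6,1],[8,0],[9,4],[11,0],[37,10],[45,0]]
[[6,1],[8,0],[9,4],[11,0],[17,10],[23,0],[37,10],[45,0]]
[[4,18],[7,1],[8,0],[9,4],[11,0],[17,10],[23,0],[37,10],[45,0]]
[[4,18],[7,1],[9,4],[11,1],[17,10],[23,0],[37,10],[45,0]]
[[4,18],[7,1],[9,4],[11,1],[17,10],[23,0],[35,4],[37,10],[45,0]]
[[4,18],[7,11],[23,0],[35,4],[37,10],[45,0]]
[[4,18],[7,11],[23,0],[35,4],[37,10],[45,0],[46,7],[47,0]]
[[4,18],[7,11],[23,0],[35,4],[37,10],[45,0],[46,7],[47,0]]
[[4,18],[7,11],[23,0],[35,4],[37,10],[45,4],[46,7],[47,0]]
[[4,18],[7,12],[11,11],[23,0],[35,4],[37,10],[45,4],[46,7],[47,0]]
[[4,18],[7,12],[11,11],[23,0],[35,4],[37,10],[45,4],[46,7],[47,0]]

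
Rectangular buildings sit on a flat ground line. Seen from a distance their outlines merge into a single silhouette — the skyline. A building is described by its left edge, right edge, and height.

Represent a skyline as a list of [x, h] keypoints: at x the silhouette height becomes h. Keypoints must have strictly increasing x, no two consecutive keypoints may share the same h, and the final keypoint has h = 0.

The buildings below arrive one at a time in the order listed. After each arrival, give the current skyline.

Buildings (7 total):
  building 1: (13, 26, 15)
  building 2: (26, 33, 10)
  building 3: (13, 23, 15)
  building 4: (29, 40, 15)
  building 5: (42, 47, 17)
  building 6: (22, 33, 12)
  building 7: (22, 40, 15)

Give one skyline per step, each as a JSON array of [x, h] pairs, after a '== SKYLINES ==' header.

== SKYLINES ==
[[13,15],[26,0]]
[[13,15],[26,10],[33,0]]
[[13,15],[26,10],[33,0]]
[[13,15],[26,10],[29,15],[40,0]]
[[13,15],[26,10],[29,15],[40,0],[42,17],[47,0]]
[[13,15],[26,12],[29,15],[40,0],[42,17],[47,0]]
[[13,15],[40,0],[42,17],[47,0]]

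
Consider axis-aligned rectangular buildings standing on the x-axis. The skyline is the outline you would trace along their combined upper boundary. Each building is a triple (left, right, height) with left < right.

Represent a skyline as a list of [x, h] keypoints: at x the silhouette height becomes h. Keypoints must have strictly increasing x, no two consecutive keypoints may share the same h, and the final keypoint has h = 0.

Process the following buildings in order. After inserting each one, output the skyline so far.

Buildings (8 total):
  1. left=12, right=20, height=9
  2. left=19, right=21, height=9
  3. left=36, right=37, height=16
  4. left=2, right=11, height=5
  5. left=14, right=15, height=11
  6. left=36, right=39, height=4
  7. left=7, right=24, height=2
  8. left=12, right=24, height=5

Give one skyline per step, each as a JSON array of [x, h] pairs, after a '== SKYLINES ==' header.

== SKYLINES ==
[[12,9],[20,0]]
[[12,9],[21,0]]
[[12,9],[21,0],[36,16],[37,0]]
[[2,5],[11,0],[12,9],[21,0],[36,16],[37,0]]
[[2,5],[11,0],[12,9],[14,11],[15,9],[21,0],[36,16],[37,0]]
[[2,5],[11,0],[12,9],[14,11],[15,9],[21,0],[36,16],[37,4],[39,0]]
[[2,5],[11,2],[12,9],[14,11],[15,9],[21,2],[24,0],[36,16],[37,4],[39,0]]
[[2,5],[11,2],[12,9],[14,11],[15,9],[21,5],[24,0],[36,16],[37,4],[39,0]]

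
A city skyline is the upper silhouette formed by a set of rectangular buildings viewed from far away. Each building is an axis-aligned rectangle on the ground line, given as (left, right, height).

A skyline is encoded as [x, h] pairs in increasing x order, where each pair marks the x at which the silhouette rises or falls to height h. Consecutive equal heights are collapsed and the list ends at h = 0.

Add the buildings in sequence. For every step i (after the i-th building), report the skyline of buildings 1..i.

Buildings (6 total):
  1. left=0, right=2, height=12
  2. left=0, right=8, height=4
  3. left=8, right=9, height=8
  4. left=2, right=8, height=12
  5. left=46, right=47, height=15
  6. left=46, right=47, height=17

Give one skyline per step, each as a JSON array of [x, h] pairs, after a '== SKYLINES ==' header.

== SKYLINES ==
[[0,12],[2,0]]
[[0,12],[2,4],[8,0]]
[[0,12],[2,4],[8,8],[9,0]]
[[0,12],[8,8],[9,0]]
[[0,12],[8,8],[9,0],[46,15],[47,0]]
[[0,12],[8,8],[9,0],[46,17],[47,0]]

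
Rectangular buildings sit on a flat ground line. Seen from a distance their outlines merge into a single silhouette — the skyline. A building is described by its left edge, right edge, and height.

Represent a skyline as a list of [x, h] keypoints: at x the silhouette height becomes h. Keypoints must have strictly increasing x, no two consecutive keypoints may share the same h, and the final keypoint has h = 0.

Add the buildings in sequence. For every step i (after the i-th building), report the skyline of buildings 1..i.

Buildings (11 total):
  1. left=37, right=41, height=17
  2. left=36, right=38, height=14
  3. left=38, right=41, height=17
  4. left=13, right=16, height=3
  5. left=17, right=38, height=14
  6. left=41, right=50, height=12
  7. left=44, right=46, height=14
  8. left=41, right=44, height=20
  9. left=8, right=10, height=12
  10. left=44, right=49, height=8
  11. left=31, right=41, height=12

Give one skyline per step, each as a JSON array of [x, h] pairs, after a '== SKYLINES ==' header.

== SKYLINES ==
[[37,17],[41,0]]
[[36,14],[37,17],[41,0]]
[[36,14],[37,17],[41,0]]
[[13,3],[16,0],[36,14],[37,17],[41,0]]
[[13,3],[16,0],[17,14],[37,17],[41,0]]
[[13,3],[16,0],[17,14],[37,17],[41,12],[50,0]]
[[13,3],[16,0],[17,14],[37,17],[41,12],[44,14],[46,12],[50,0]]
[[13,3],[16,0],[17,14],[37,17],[41,20],[44,14],[46,12],[50,0]]
[[8,12],[10,0],[13,3],[16,0],[17,14],[37,17],[41,20],[44,14],[46,12],[50,0]]
[[8,12],[10,0],[13,3],[16,0],[17,14],[37,17],[41,20],[44,14],[46,12],[50,0]]
[[8,12],[10,0],[13,3],[16,0],[17,14],[37,17],[41,20],[44,14],[46,12],[50,0]]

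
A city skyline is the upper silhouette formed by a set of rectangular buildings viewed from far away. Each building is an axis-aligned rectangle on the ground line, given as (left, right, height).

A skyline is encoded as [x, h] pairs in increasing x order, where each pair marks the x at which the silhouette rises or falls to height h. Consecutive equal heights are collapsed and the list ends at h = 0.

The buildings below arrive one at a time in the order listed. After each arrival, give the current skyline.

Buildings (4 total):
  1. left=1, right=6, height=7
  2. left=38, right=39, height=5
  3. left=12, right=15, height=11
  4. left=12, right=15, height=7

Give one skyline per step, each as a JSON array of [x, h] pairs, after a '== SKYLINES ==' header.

== SKYLINES ==
[[1,7],[6,0]]
[[1,7],[6,0],[38,5],[39,0]]
[[1,7],[6,0],[12,11],[15,0],[38,5],[39,0]]
[[1,7],[6,0],[12,11],[15,0],[38,5],[39,0]]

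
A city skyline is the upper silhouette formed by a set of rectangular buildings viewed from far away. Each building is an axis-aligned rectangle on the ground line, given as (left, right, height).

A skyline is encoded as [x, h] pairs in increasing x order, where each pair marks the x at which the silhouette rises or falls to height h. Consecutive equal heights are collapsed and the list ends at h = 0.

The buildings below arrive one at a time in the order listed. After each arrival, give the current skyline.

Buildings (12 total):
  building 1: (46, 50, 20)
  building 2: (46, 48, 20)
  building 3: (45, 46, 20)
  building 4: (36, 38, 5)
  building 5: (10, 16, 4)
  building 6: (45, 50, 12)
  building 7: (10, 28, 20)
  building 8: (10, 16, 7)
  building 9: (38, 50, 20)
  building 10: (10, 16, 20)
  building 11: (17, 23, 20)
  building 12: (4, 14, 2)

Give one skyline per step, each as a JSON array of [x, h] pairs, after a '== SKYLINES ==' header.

== SKYLINES ==
[[46,20],[50,0]]
[[46,20],[50,0]]
[[45,20],[50,0]]
[[36,5],[38,0],[45,20],[50,0]]
[[10,4],[16,0],[36,5],[38,0],[45,20],[50,0]]
[[10,4],[16,0],[36,5],[38,0],[45,20],[50,0]]
[[10,20],[28,0],[36,5],[38,0],[45,20],[50,0]]
[[10,20],[28,0],[36,5],[38,0],[45,20],[50,0]]
[[10,20],[28,0],[36,5],[38,20],[50,0]]
[[10,20],[28,0],[36,5],[38,20],[50,0]]
[[10,20],[28,0],[36,5],[38,20],[50,0]]
[[4,2],[10,20],[28,0],[36,5],[38,20],[50,0]]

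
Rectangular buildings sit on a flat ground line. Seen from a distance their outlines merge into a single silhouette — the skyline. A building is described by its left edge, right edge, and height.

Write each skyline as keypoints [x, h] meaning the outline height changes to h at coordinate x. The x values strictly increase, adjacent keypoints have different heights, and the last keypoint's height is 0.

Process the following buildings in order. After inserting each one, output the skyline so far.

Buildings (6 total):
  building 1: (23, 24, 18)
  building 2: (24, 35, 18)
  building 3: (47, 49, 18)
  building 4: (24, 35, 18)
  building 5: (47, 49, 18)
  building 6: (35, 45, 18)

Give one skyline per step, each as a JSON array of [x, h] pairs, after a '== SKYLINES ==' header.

== SKYLINES ==
[[23,18],[24,0]]
[[23,18],[35,0]]
[[23,18],[35,0],[47,18],[49,0]]
[[23,18],[35,0],[47,18],[49,0]]
[[23,18],[35,0],[47,18],[49,0]]
[[23,18],[45,0],[47,18],[49,0]]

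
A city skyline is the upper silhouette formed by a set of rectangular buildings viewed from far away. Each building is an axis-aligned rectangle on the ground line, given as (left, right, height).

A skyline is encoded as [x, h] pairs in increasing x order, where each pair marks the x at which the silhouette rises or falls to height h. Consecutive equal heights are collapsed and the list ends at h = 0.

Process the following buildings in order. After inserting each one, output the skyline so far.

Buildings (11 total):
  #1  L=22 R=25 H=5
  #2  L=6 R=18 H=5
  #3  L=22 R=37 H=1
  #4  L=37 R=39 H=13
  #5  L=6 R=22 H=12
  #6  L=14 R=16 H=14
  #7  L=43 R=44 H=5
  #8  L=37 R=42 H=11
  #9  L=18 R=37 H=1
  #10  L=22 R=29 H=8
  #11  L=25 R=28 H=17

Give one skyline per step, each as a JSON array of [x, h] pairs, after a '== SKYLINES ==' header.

== SKYLINES ==
[[22,5],[25,0]]
[[6,5],[18,0],[22,5],[25,0]]
[[6,5],[18,0],[22,5],[25,1],[37,0]]
[[6,5],[18,0],[22,5],[25,1],[37,13],[39,0]]
[[6,12],[22,5],[25,1],[37,13],[39,0]]
[[6,12],[14,14],[16,12],[22,5],[25,1],[37,13],[39,0]]
[[6,12],[14,14],[16,12],[22,5],[25,1],[37,13],[39,0],[43,5],[44,0]]
[[6,12],[14,14],[16,12],[22,5],[25,1],[37,13],[39,11],[42,0],[43,5],[44,0]]
[[6,12],[14,14],[16,12],[22,5],[25,1],[37,13],[39,11],[42,0],[43,5],[44,0]]
[[6,12],[14,14],[16,12],[22,8],[29,1],[37,13],[39,11],[42,0],[43,5],[44,0]]
[[6,12],[14,14],[16,12],[22,8],[25,17],[28,8],[29,1],[37,13],[39,11],[42,0],[43,5],[44,0]]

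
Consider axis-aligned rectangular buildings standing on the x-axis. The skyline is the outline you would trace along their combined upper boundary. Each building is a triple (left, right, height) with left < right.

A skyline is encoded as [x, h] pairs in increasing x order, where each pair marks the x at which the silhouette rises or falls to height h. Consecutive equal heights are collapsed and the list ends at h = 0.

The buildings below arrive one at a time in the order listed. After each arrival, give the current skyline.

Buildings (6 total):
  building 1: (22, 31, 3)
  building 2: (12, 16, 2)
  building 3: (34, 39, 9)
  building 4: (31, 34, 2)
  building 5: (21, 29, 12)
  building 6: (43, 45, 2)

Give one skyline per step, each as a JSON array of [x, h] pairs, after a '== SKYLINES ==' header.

== SKYLINES ==
[[22,3],[31,0]]
[[12,2],[16,0],[22,3],[31,0]]
[[12,2],[16,0],[22,3],[31,0],[34,9],[39,0]]
[[12,2],[16,0],[22,3],[31,2],[34,9],[39,0]]
[[12,2],[16,0],[21,12],[29,3],[31,2],[34,9],[39,0]]
[[12,2],[16,0],[21,12],[29,3],[31,2],[34,9],[39,0],[43,2],[45,0]]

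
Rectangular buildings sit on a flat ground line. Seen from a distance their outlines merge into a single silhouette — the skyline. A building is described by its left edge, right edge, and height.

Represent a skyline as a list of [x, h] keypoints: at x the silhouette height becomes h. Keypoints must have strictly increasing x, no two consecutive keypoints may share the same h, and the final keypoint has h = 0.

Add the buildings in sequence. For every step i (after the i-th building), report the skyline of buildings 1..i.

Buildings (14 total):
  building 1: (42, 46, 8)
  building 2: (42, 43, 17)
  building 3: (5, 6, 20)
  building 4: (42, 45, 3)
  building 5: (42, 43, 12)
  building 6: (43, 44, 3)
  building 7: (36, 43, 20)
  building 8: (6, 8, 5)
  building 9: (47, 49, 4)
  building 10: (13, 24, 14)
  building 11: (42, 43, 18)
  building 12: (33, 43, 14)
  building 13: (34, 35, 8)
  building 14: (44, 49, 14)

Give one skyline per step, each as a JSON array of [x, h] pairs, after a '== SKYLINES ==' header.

== SKYLINES ==
[[42,8],[46,0]]
[[42,17],[43,8],[46,0]]
[[5,20],[6,0],[42,17],[43,8],[46,0]]
[[5,20],[6,0],[42,17],[43,8],[46,0]]
[[5,20],[6,0],[42,17],[43,8],[46,0]]
[[5,20],[6,0],[42,17],[43,8],[46,0]]
[[5,20],[6,0],[36,20],[43,8],[46,0]]
[[5,20],[6,5],[8,0],[36,20],[43,8],[46,0]]
[[5,20],[6,5],[8,0],[36,20],[43,8],[46,0],[47,4],[49,0]]
[[5,20],[6,5],[8,0],[13,14],[24,0],[36,20],[43,8],[46,0],[47,4],[49,0]]
[[5,20],[6,5],[8,0],[13,14],[24,0],[36,20],[43,8],[46,0],[47,4],[49,0]]
[[5,20],[6,5],[8,0],[13,14],[24,0],[33,14],[36,20],[43,8],[46,0],[47,4],[49,0]]
[[5,20],[6,5],[8,0],[13,14],[24,0],[33,14],[36,20],[43,8],[46,0],[47,4],[49,0]]
[[5,20],[6,5],[8,0],[13,14],[24,0],[33,14],[36,20],[43,8],[44,14],[49,0]]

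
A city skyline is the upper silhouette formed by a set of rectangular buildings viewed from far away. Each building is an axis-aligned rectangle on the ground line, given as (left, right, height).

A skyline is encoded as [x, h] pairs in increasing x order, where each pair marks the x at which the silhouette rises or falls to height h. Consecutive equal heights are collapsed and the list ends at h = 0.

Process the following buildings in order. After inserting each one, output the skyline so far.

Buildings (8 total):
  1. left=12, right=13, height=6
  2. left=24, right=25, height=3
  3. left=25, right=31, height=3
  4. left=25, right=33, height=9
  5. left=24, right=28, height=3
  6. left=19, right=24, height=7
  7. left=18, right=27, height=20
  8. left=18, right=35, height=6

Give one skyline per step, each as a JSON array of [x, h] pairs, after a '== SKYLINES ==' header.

== SKYLINES ==
[[12,6],[13,0]]
[[12,6],[13,0],[24,3],[25,0]]
[[12,6],[13,0],[24,3],[31,0]]
[[12,6],[13,0],[24,3],[25,9],[33,0]]
[[12,6],[13,0],[24,3],[25,9],[33,0]]
[[12,6],[13,0],[19,7],[24,3],[25,9],[33,0]]
[[12,6],[13,0],[18,20],[27,9],[33,0]]
[[12,6],[13,0],[18,20],[27,9],[33,6],[35,0]]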